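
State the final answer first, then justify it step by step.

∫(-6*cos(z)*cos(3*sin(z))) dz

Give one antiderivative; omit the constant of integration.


The answer is -2*sin(3*sin(z)).
Step 1. Substitute u = sin(z), turning ∫(-6*cos(z)*cos(3*sin(z))) dz into ∫(-6*cos(3*u)) du: now ∫(-6*cos(3*u)) du.
Step 2. Evaluate the standard form: now -2*sin(3*u).
Step 3. Substitute back u = sin(z): now -2*sin(3*sin(z)).
Answer: -2*sin(3*sin(z)).


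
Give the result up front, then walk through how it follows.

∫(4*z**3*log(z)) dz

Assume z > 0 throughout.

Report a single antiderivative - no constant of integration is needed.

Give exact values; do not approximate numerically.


The answer is z**4*log(z) - z**4/4.
Step 1. Integrate ∫(4*z**3*log(z)) dz by parts with u = log(z), dv = (4*z**3) dz, so v = z**4 [assuming z > 0]: now z**4*log(z) + ∫(-z**3) dz.
Step 2. Evaluate the standard form: now z**4*log(z) - z**4/4.
Answer: z**4*log(z) - z**4/4.


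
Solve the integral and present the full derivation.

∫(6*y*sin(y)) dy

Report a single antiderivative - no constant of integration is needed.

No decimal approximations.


Step 1. Integrate ∫(6*y*sin(y)) dy by parts with u = y, dv = (6*sin(y)) dy, so v = -6*cos(y): now -6*y*cos(y) + ∫(6*cos(y)) dy.
Step 2. Evaluate the standard form: now -6*y*cos(y) + 6*sin(y).
Answer: -6*y*cos(y) + 6*sin(y).


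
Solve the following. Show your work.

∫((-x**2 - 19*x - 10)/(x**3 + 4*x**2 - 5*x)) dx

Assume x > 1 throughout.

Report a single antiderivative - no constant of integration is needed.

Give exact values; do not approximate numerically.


Step 1. Decompose ∫((-x**2 - 19*x - 10)/(x**3 + 4*x**2 - 5*x)) dx by partial fractions, (-x**2 - 19*x - 10)/(x**3 + 4*x**2 - 5*x) = 2/(x + 5) - 5/(x - 1) + 2/x: now ∫(2/x) dx + ∫(-5/(x - 1)) dx + ∫(2/(x + 5)) dx.
Step 2. Evaluate the standard form [assuming x > -5]: now 2*log(x + 5) + ∫(2/x) dx + ∫(-5/(x - 1)) dx.
Step 3. Evaluate the standard form [assuming x > 0]: now 2*log(x) + 2*log(x + 5) + ∫(-5/(x - 1)) dx.
Step 4. Evaluate the standard form [assuming x > 1]: now 2*log(x) - 5*log(x - 1) + 2*log(x + 5).
Answer: 2*log(x) - 5*log(x - 1) + 2*log(x + 5).


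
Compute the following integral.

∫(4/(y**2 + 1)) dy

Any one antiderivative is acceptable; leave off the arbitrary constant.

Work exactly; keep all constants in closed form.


Answer: 4*atan(y).


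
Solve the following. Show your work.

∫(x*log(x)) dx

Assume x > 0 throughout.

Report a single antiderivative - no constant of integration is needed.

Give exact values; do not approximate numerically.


Step 1. Integrate ∫(x*log(x)) dx by parts with u = log(x), dv = (x) dx, so v = x**2/2 [assuming x > 0]: now x**2*log(x)/2 + ∫(-x/2) dx.
Step 2. Evaluate the standard form: now x**2*log(x)/2 - x**2/4.
Answer: x**2*log(x)/2 - x**2/4.


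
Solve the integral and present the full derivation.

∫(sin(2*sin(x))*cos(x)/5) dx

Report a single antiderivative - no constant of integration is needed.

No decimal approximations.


Step 1. Substitute u = sin(x), turning ∫(sin(2*sin(x))*cos(x)/5) dx into ∫(sin(2*u)/5) du: now ∫(sin(2*u)/5) du.
Step 2. Evaluate the standard form: now -cos(2*u)/10.
Step 3. Substitute back u = sin(x): now -cos(2*sin(x))/10.
Answer: -cos(2*sin(x))/10.


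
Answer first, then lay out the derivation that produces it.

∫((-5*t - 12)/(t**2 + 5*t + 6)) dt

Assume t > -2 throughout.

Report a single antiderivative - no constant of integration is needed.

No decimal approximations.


The answer is -2*log(t + 2) - 3*log(t + 3).
Step 1. Decompose ∫((-5*t - 12)/(t**2 + 5*t + 6)) dt by partial fractions, (-5*t - 12)/(t**2 + 5*t + 6) = -3/(t + 3) - 2/(t + 2): now ∫(-2/(t + 2)) dt + ∫(-3/(t + 3)) dt.
Step 2. Evaluate the standard form [assuming t > -2]: now -2*log(t + 2) + ∫(-3/(t + 3)) dt.
Step 3. Evaluate the standard form [assuming t > -3]: now -2*log(t + 2) - 3*log(t + 3).
Answer: -2*log(t + 2) - 3*log(t + 3).


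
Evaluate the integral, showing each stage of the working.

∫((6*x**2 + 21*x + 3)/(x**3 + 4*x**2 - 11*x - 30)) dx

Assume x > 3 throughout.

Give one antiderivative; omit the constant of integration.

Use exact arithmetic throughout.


Step 1. Decompose ∫((6*x**2 + 21*x + 3)/(x**3 + 4*x**2 - 11*x - 30)) dx by partial fractions, (6*x**2 + 21*x + 3)/(x**3 + 4*x**2 - 11*x - 30) = 2/(x + 5) + 1/(x + 2) + 3/(x - 3): now ∫(3/(x - 3)) dx + ∫(1/(x + 2)) dx + ∫(2/(x + 5)) dx.
Step 2. Evaluate the standard form [assuming x > 3]: now 3*log(x - 3) + ∫(1/(x + 2)) dx + ∫(2/(x + 5)) dx.
Step 3. Evaluate the standard form [assuming x > -2]: now 3*log(x - 3) + log(x + 2) + ∫(2/(x + 5)) dx.
Step 4. Evaluate the standard form [assuming x > -5]: now 3*log(x - 3) + log(x + 2) + 2*log(x + 5).
Answer: 3*log(x - 3) + log(x + 2) + 2*log(x + 5).


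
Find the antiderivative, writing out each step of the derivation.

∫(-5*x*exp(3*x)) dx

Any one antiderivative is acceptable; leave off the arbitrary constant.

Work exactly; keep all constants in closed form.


Step 1. Integrate ∫(-5*x*exp(3*x)) dx by parts with u = x, dv = (-5*exp(3*x)) dx, so v = -5*exp(3*x)/3: now -5*x*exp(3*x)/3 + ∫(5*exp(3*x)/3) dx.
Step 2. Evaluate the standard form: now -5*x*exp(3*x)/3 + 5*exp(3*x)/9.
Answer: -5*x*exp(3*x)/3 + 5*exp(3*x)/9.


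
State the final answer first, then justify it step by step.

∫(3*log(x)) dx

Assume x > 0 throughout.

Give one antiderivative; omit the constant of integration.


The answer is 3*x*log(x) - 3*x.
Step 1. Integrate ∫(3*log(x)) dx by parts with u = log(x), dv = (3) dx, so v = 3*x [assuming x > 0]: now 3*x*log(x) + ∫(-3) dx.
Step 2. Evaluate the standard form: now 3*x*log(x) - 3*x.
Answer: 3*x*log(x) - 3*x.


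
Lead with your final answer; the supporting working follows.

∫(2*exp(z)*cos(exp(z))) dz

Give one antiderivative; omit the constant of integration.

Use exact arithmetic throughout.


The answer is 2*sin(exp(z)).
Step 1. Substitute u = exp(z), turning ∫(2*exp(z)*cos(exp(z))) dz into ∫(2*cos(u)) du: now ∫(2*cos(u)) du.
Step 2. Evaluate the standard form: now 2*sin(u).
Step 3. Substitute back u = exp(z): now 2*sin(exp(z)).
Answer: 2*sin(exp(z)).


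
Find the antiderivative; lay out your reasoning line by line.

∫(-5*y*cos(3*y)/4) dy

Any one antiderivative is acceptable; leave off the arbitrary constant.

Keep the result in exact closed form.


Step 1. Integrate ∫(-5*y*cos(3*y)/4) dy by parts with u = y, dv = (-5*cos(3*y)/4) dy, so v = -5*sin(3*y)/12: now -5*y*sin(3*y)/12 + ∫(5*sin(3*y)/12) dy.
Step 2. Evaluate the standard form: now -5*y*sin(3*y)/12 - 5*cos(3*y)/36.
Answer: -5*y*sin(3*y)/12 - 5*cos(3*y)/36.


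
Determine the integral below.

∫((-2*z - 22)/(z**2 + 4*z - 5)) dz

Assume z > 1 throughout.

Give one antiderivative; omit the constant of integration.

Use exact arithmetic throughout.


Answer: -4*log(z - 1) + 2*log(z + 5).


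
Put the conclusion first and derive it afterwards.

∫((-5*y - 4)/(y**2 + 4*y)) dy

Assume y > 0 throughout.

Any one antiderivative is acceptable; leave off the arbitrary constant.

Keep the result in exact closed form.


The answer is -log(y) - 4*log(y + 4).
Step 1. Decompose ∫((-5*y - 4)/(y**2 + 4*y)) dy by partial fractions, (-5*y - 4)/(y**2 + 4*y) = -4/(y + 4) - 1/y: now ∫(-1/y) dy + ∫(-4/(y + 4)) dy.
Step 2. Evaluate the standard form [assuming y > 0]: now -log(y) + ∫(-4/(y + 4)) dy.
Step 3. Evaluate the standard form [assuming y > -4]: now -log(y) - 4*log(y + 4).
Answer: -log(y) - 4*log(y + 4).


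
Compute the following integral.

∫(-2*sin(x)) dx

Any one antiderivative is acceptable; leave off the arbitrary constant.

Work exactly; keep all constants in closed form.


Answer: 2*cos(x).


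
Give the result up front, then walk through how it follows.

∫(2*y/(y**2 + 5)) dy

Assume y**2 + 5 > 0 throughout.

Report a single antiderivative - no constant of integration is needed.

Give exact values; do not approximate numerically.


The answer is log(y**2 + 5).
Step 1. Substitute u = y**2 + 5, turning ∫(2*y/(y**2 + 5)) dy into ∫(1/u) du: now ∫(1/u) du.
Step 2. Evaluate the standard form [assuming u > 0]: now log(u).
Step 3. Substitute back u = y**2 + 5: now log(y**2 + 5).
Answer: log(y**2 + 5).


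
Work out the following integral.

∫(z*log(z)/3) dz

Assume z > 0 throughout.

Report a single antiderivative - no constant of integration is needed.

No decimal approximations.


Answer: z**2*log(z)/6 - z**2/12.


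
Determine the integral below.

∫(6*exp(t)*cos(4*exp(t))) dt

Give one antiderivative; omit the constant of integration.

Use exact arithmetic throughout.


Answer: 3*sin(4*exp(t))/2.


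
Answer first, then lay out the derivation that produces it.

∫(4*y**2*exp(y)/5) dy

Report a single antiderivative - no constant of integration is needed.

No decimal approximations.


The answer is 4*y**2*exp(y)/5 - 8*y*exp(y)/5 + 8*exp(y)/5.
Step 1. Integrate ∫(4*y**2*exp(y)/5) dy by parts with u = y**2, dv = (4*exp(y)/5) dy, so v = 4*exp(y)/5: now 4*y**2*exp(y)/5 + ∫(-8*y*exp(y)/5) dy.
Step 2. Integrate ∫(-8*y*exp(y)/5) dy by parts with u = y, dv = (-8*exp(y)/5) dy, so v = -8*exp(y)/5: now 4*y**2*exp(y)/5 - 8*y*exp(y)/5 + ∫(8*exp(y)/5) dy.
Step 3. Evaluate the standard form: now 4*y**2*exp(y)/5 - 8*y*exp(y)/5 + 8*exp(y)/5.
Answer: 4*y**2*exp(y)/5 - 8*y*exp(y)/5 + 8*exp(y)/5.


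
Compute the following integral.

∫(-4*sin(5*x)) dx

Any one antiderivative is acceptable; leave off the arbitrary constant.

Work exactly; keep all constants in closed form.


Answer: 4*cos(5*x)/5.


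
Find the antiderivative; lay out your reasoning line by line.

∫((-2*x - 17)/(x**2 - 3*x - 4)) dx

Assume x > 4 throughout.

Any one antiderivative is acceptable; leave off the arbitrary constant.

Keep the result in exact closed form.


Step 1. Decompose ∫((-2*x - 17)/(x**2 - 3*x - 4)) dx by partial fractions, (-2*x - 17)/(x**2 - 3*x - 4) = 3/(x + 1) - 5/(x - 4): now ∫(-5/(x - 4)) dx + ∫(3/(x + 1)) dx.
Step 2. Evaluate the standard form [assuming x > 4]: now -5*log(x - 4) + ∫(3/(x + 1)) dx.
Step 3. Evaluate the standard form [assuming x > -1]: now -5*log(x - 4) + 3*log(x + 1).
Answer: -5*log(x - 4) + 3*log(x + 1).


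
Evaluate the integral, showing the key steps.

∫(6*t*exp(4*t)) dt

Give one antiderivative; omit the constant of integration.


Step 1. Integrate ∫(6*t*exp(4*t)) dt by parts with u = t, dv = (6*exp(4*t)) dt, so v = 3*exp(4*t)/2: now 3*t*exp(4*t)/2 + ∫(-3*exp(4*t)/2) dt.
Step 2. Evaluate the standard form: now 3*t*exp(4*t)/2 - 3*exp(4*t)/8.
Answer: 3*t*exp(4*t)/2 - 3*exp(4*t)/8.


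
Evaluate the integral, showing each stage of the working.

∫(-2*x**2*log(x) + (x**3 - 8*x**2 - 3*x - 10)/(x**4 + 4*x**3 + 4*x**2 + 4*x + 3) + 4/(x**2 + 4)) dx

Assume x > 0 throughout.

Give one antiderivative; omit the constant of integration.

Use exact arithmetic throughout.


Step 1. Rewrite: now ∫(-2*x**2*log(x)) dx + ∫((x**3 - 8*x**2 - 3*x - 10)/(x**4 + 4*x**3 + 4*x**2 + 4*x + 3)) dx + ∫(4/(x**2 + 4)) dx.
Step 2. Integrate ∫(-2*x**2*log(x)) dx by parts with u = log(x), dv = (-2*x**2) dx, so v = -2*x**3/3 [assuming x > 0]: now -2*x**3*log(x)/3 + ∫(2*x**2/3) dx + ∫((x**3 - 8*x**2 - 3*x - 10)/(x**4 + 4*x**3 + 4*x**2 + 4*x + 3)) dx + ∫(4/(x**2 + 4)) dx.
Step 3. Evaluate the standard form: now -2*x**3*log(x)/3 + 2*x**3/9 + ∫((x**3 - 8*x**2 - 3*x - 10)/(x**4 + 4*x**3 + 4*x**2 + 4*x + 3)) dx + ∫(4/(x**2 + 4)) dx.
Step 4. Decompose ∫((x**3 - 8*x**2 - 3*x - 10)/(x**4 + 4*x**3 + 4*x**2 + 4*x + 3)) dx by partial fractions, (x**3 - 8*x**2 - 3*x - 10)/(x**4 + 4*x**3 + 4*x**2 + 4*x + 3) = -1/(x**2 + 1) + 5/(x + 3) - 4/(x + 1): now -2*x**3*log(x)/3 + 2*x**3/9 + ∫(-4/(x + 1)) dx + ∫(5/(x + 3)) dx + ∫(-1/(x**2 + 1)) dx + ∫(4/(x**2 + 4)) dx.
Step 5. Evaluate the standard form [assuming x > -3]: now -2*x**3*log(x)/3 + 2*x**3/9 + 5*log(x + 3) + ∫(-4/(x + 1)) dx + ∫(-1/(x**2 + 1)) dx + ∫(4/(x**2 + 4)) dx.
Step 6. Evaluate the standard form [assuming x > -1]: now -2*x**3*log(x)/3 + 2*x**3/9 - 4*log(x + 1) + 5*log(x + 3) + ∫(-1/(x**2 + 1)) dx + ∫(4/(x**2 + 4)) dx.
Step 7. Evaluate the standard form: now -2*x**3*log(x)/3 + 2*x**3/9 - 4*log(x + 1) + 5*log(x + 3) - atan(x) + ∫(4/(x**2 + 4)) dx.
Step 8. Evaluate the standard form: now -2*x**3*log(x)/3 + 2*x**3/9 - 4*log(x + 1) + 5*log(x + 3) + 2*atan(x/2) - atan(x).
Answer: -2*x**3*log(x)/3 + 2*x**3/9 - 4*log(x + 1) + 5*log(x + 3) + 2*atan(x/2) - atan(x).


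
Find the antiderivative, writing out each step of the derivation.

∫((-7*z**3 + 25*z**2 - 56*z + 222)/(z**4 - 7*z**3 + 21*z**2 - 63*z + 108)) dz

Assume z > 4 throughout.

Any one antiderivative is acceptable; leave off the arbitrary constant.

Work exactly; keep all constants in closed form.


Step 1. Decompose ∫((-7*z**3 + 25*z**2 - 56*z + 222)/(z**4 - 7*z**3 + 21*z**2 - 63*z + 108)) dz by partial fractions, (-7*z**3 + 25*z**2 - 56*z + 222)/(z**4 - 7*z**3 + 21*z**2 - 63*z + 108) = -1/(z**2 + 9) - 5/(z - 3) - 2/(z - 4): now ∫(-2/(z - 4)) dz + ∫(-5/(z - 3)) dz + ∫(-1/(z**2 + 9)) dz.
Step 2. Evaluate the standard form [assuming z > 4]: now -2*log(z - 4) + ∫(-5/(z - 3)) dz + ∫(-1/(z**2 + 9)) dz.
Step 3. Evaluate the standard form [assuming z > 3]: now -2*log(z - 4) - 5*log(z - 3) + ∫(-1/(z**2 + 9)) dz.
Step 4. Evaluate the standard form: now -2*log(z - 4) - 5*log(z - 3) - atan(z/3)/3.
Answer: -2*log(z - 4) - 5*log(z - 3) - atan(z/3)/3.


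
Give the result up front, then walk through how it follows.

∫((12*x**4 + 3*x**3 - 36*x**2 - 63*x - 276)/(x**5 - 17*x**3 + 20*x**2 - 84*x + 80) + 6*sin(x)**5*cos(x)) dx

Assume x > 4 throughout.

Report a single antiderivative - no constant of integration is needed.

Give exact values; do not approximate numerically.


The answer is 4*log(x - 4) + 4*log(x - 1) + 4*log(x + 5) + sin(x)**6 + 3*atan(x/2)/2.
Step 1. Rewrite: now ∫((12*x**4 + 3*x**3 - 36*x**2 - 63*x - 276)/(x**5 - 17*x**3 + 20*x**2 - 84*x + 80)) dx + ∫(6*sin(x)**5*cos(x)) dx.
Step 2. Substitute u = sin(x), turning ∫(6*sin(x)**5*cos(x)) dx into ∫(6*u**5) du: now ∫(6*u**5) du + ∫((12*x**4 + 3*x**3 - 36*x**2 - 63*x - 276)/(x**5 - 17*x**3 + 20*x**2 - 84*x + 80)) dx.
Step 3. Evaluate the standard form: now u**6 + ∫((12*x**4 + 3*x**3 - 36*x**2 - 63*x - 276)/(x**5 - 17*x**3 + 20*x**2 - 84*x + 80)) dx.
Step 4. Substitute back u = sin(x): now sin(x)**6 + ∫((12*x**4 + 3*x**3 - 36*x**2 - 63*x - 276)/(x**5 - 17*x**3 + 20*x**2 - 84*x + 80)) dx.
Step 5. Decompose ∫((12*x**4 + 3*x**3 - 36*x**2 - 63*x - 276)/(x**5 - 17*x**3 + 20*x**2 - 84*x + 80)) dx by partial fractions, (12*x**4 + 3*x**3 - 36*x**2 - 63*x - 276)/(x**5 - 17*x**3 + 20*x**2 - 84*x + 80) = 3/(x**2 + 4) + 4/(x + 5) + 4/(x - 1) + 4/(x - 4): now sin(x)**6 + ∫(4/(x - 4)) dx + ∫(4/(x - 1)) dx + ∫(4/(x + 5)) dx + ∫(3/(x**2 + 4)) dx.
Step 6. Evaluate the standard form [assuming x > -5]: now 4*log(x + 5) + sin(x)**6 + ∫(4/(x - 4)) dx + ∫(4/(x - 1)) dx + ∫(3/(x**2 + 4)) dx.
Step 7. Evaluate the standard form [assuming x > 4]: now 4*log(x - 4) + 4*log(x + 5) + sin(x)**6 + ∫(4/(x - 1)) dx + ∫(3/(x**2 + 4)) dx.
Step 8. Evaluate the standard form [assuming x > 1]: now 4*log(x - 4) + 4*log(x - 1) + 4*log(x + 5) + sin(x)**6 + ∫(3/(x**2 + 4)) dx.
Step 9. Evaluate the standard form: now 4*log(x - 4) + 4*log(x - 1) + 4*log(x + 5) + sin(x)**6 + 3*atan(x/2)/2.
Answer: 4*log(x - 4) + 4*log(x - 1) + 4*log(x + 5) + sin(x)**6 + 3*atan(x/2)/2.


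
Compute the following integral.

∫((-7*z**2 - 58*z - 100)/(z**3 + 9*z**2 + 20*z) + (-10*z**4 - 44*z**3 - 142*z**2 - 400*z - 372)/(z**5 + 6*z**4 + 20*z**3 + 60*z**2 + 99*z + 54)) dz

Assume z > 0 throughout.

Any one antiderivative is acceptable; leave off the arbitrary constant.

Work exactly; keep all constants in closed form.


Answer: -5*log(z) - 4*log(z + 1) - 4*log(z + 2) - 2*log(z + 3) - 5*log(z + 4) + 3*log(z + 5) - 2*atan(z/3)/3.


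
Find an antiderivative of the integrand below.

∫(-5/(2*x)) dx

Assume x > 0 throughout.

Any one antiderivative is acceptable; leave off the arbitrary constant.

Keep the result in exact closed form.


Answer: -5*log(x)/2.


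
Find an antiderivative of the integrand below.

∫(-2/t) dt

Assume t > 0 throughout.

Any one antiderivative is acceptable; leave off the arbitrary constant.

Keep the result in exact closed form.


Answer: -2*log(t).


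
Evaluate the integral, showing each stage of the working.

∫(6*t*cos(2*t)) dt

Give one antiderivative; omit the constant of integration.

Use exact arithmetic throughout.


Step 1. Integrate ∫(6*t*cos(2*t)) dt by parts with u = t, dv = (6*cos(2*t)) dt, so v = 3*sin(2*t): now 3*t*sin(2*t) + ∫(-3*sin(2*t)) dt.
Step 2. Evaluate the standard form: now 3*t*sin(2*t) + 3*cos(2*t)/2.
Answer: 3*t*sin(2*t) + 3*cos(2*t)/2.


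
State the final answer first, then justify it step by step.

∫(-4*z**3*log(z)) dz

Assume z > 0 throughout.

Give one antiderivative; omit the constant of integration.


The answer is -z**4*log(z) + z**4/4.
Step 1. Integrate ∫(-4*z**3*log(z)) dz by parts with u = log(z), dv = (-4*z**3) dz, so v = -z**4 [assuming z > 0]: now -z**4*log(z) + ∫(z**3) dz.
Step 2. Evaluate the standard form: now -z**4*log(z) + z**4/4.
Answer: -z**4*log(z) + z**4/4.


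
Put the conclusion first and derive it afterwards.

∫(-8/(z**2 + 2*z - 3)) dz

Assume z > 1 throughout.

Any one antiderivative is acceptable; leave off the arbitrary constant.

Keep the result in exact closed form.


The answer is -2*log(z - 1) + 2*log(z + 3).
Step 1. Decompose ∫(-8/(z**2 + 2*z - 3)) dz by partial fractions, -8/(z**2 + 2*z - 3) = 2/(z + 3) - 2/(z - 1): now ∫(-2/(z - 1)) dz + ∫(2/(z + 3)) dz.
Step 2. Evaluate the standard form [assuming z > -3]: now 2*log(z + 3) + ∫(-2/(z - 1)) dz.
Step 3. Evaluate the standard form [assuming z > 1]: now -2*log(z - 1) + 2*log(z + 3).
Answer: -2*log(z - 1) + 2*log(z + 3).


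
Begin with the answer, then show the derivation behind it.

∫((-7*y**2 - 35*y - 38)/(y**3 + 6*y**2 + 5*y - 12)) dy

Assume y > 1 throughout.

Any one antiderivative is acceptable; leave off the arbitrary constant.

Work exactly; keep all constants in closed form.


The answer is -4*log(y - 1) - log(y + 3) - 2*log(y + 4).
Step 1. Decompose ∫((-7*y**2 - 35*y - 38)/(y**3 + 6*y**2 + 5*y - 12)) dy by partial fractions, (-7*y**2 - 35*y - 38)/(y**3 + 6*y**2 + 5*y - 12) = -2/(y + 4) - 1/(y + 3) - 4/(y - 1): now ∫(-4/(y - 1)) dy + ∫(-1/(y + 3)) dy + ∫(-2/(y + 4)) dy.
Step 2. Evaluate the standard form [assuming y > 1]: now -4*log(y - 1) + ∫(-1/(y + 3)) dy + ∫(-2/(y + 4)) dy.
Step 3. Evaluate the standard form [assuming y > -3]: now -4*log(y - 1) - log(y + 3) + ∫(-2/(y + 4)) dy.
Step 4. Evaluate the standard form [assuming y > -4]: now -4*log(y - 1) - log(y + 3) - 2*log(y + 4).
Answer: -4*log(y - 1) - log(y + 3) - 2*log(y + 4).


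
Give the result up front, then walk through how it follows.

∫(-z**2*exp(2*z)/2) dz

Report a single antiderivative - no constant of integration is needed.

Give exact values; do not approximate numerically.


The answer is -z**2*exp(2*z)/4 + z*exp(2*z)/4 - exp(2*z)/8.
Step 1. Integrate ∫(-z**2*exp(2*z)/2) dz by parts with u = z**2, dv = (-exp(2*z)/2) dz, so v = -exp(2*z)/4: now -z**2*exp(2*z)/4 + ∫(z*exp(2*z)/2) dz.
Step 2. Integrate ∫(z*exp(2*z)/2) dz by parts with u = z, dv = (exp(2*z)/2) dz, so v = exp(2*z)/4: now -z**2*exp(2*z)/4 + z*exp(2*z)/4 + ∫(-exp(2*z)/4) dz.
Step 3. Evaluate the standard form: now -z**2*exp(2*z)/4 + z*exp(2*z)/4 - exp(2*z)/8.
Answer: -z**2*exp(2*z)/4 + z*exp(2*z)/4 - exp(2*z)/8.


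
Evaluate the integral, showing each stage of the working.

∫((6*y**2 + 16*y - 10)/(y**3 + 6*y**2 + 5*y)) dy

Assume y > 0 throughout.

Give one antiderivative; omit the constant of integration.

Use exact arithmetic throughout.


Step 1. Decompose ∫((6*y**2 + 16*y - 10)/(y**3 + 6*y**2 + 5*y)) dy by partial fractions, (6*y**2 + 16*y - 10)/(y**3 + 6*y**2 + 5*y) = 3/(y + 5) + 5/(y + 1) - 2/y: now ∫(-2/y) dy + ∫(5/(y + 1)) dy + ∫(3/(y + 5)) dy.
Step 2. Evaluate the standard form [assuming y > 0]: now -2*log(y) + ∫(5/(y + 1)) dy + ∫(3/(y + 5)) dy.
Step 3. Evaluate the standard form [assuming y > -5]: now -2*log(y) + 3*log(y + 5) + ∫(5/(y + 1)) dy.
Step 4. Evaluate the standard form [assuming y > -1]: now -2*log(y) + 5*log(y + 1) + 3*log(y + 5).
Answer: -2*log(y) + 5*log(y + 1) + 3*log(y + 5).


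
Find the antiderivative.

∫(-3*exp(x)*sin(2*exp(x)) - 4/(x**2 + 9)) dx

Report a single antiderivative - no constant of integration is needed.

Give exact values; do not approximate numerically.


Answer: 3*cos(2*exp(x))/2 - 4*atan(x/3)/3.


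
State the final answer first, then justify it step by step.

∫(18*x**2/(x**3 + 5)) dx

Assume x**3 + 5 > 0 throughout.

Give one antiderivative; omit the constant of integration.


The answer is 6*log(x**3 + 5).
Step 1. Substitute u = x**3 + 5, turning ∫(18*x**2/(x**3 + 5)) dx into ∫(6/u) du: now ∫(6/u) du.
Step 2. Evaluate the standard form [assuming u > 0]: now 6*log(u).
Step 3. Substitute back u = x**3 + 5: now 6*log(x**3 + 5).
Answer: 6*log(x**3 + 5).


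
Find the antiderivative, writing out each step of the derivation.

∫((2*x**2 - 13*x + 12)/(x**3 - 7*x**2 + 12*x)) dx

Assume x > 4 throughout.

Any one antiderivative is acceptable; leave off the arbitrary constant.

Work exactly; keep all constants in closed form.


Step 1. Decompose ∫((2*x**2 - 13*x + 12)/(x**3 - 7*x**2 + 12*x)) dx by partial fractions, (2*x**2 - 13*x + 12)/(x**3 - 7*x**2 + 12*x) = 3/(x - 3) - 2/(x - 4) + 1/x: now ∫(1/x) dx + ∫(-2/(x - 4)) dx + ∫(3/(x - 3)) dx.
Step 2. Evaluate the standard form [assuming x > 4]: now -2*log(x - 4) + ∫(1/x) dx + ∫(3/(x - 3)) dx.
Step 3. Evaluate the standard form [assuming x > 3]: now -2*log(x - 4) + 3*log(x - 3) + ∫(1/x) dx.
Step 4. Evaluate the standard form [assuming x > 0]: now log(x) - 2*log(x - 4) + 3*log(x - 3).
Answer: log(x) - 2*log(x - 4) + 3*log(x - 3).


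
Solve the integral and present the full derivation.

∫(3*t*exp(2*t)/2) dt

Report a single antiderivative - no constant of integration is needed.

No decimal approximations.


Step 1. Integrate ∫(3*t*exp(2*t)/2) dt by parts with u = t, dv = (3*exp(2*t)/2) dt, so v = 3*exp(2*t)/4: now 3*t*exp(2*t)/4 + ∫(-3*exp(2*t)/4) dt.
Step 2. Evaluate the standard form: now 3*t*exp(2*t)/4 - 3*exp(2*t)/8.
Answer: 3*t*exp(2*t)/4 - 3*exp(2*t)/8.


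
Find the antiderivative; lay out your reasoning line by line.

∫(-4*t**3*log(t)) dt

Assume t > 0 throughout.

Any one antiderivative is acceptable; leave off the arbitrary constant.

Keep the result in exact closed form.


Step 1. Integrate ∫(-4*t**3*log(t)) dt by parts with u = log(t), dv = (-4*t**3) dt, so v = -t**4 [assuming t > 0]: now -t**4*log(t) + ∫(t**3) dt.
Step 2. Evaluate the standard form: now -t**4*log(t) + t**4/4.
Answer: -t**4*log(t) + t**4/4.


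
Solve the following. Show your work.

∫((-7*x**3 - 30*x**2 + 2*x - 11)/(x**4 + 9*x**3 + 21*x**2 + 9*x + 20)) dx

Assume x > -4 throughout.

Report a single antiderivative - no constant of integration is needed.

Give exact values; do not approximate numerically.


Step 1. Decompose ∫((-7*x**3 - 30*x**2 + 2*x - 11)/(x**4 + 9*x**3 + 21*x**2 + 9*x + 20)) dx by partial fractions, (-7*x**3 - 30*x**2 + 2*x - 11)/(x**4 + 9*x**3 + 21*x**2 + 9*x + 20) = 1/(x**2 + 1) - 4/(x + 5) - 3/(x + 4): now ∫(-3/(x + 4)) dx + ∫(-4/(x + 5)) dx + ∫(1/(x**2 + 1)) dx.
Step 2. Evaluate the standard form [assuming x > -4]: now -3*log(x + 4) + ∫(-4/(x + 5)) dx + ∫(1/(x**2 + 1)) dx.
Step 3. Evaluate the standard form [assuming x > -5]: now -3*log(x + 4) - 4*log(x + 5) + ∫(1/(x**2 + 1)) dx.
Step 4. Evaluate the standard form: now -3*log(x + 4) - 4*log(x + 5) + atan(x).
Answer: -3*log(x + 4) - 4*log(x + 5) + atan(x).


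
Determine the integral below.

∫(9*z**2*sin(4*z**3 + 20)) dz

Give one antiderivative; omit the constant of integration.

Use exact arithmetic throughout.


Answer: -3*cos(4*z**3 + 20)/4.


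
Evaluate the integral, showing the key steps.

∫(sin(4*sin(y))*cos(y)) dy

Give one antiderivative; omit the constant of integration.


Step 1. Substitute u = sin(y), turning ∫(sin(4*sin(y))*cos(y)) dy into ∫(sin(4*u)) du: now ∫(sin(4*u)) du.
Step 2. Evaluate the standard form: now -cos(4*u)/4.
Step 3. Substitute back u = sin(y): now -cos(4*sin(y))/4.
Answer: -cos(4*sin(y))/4.


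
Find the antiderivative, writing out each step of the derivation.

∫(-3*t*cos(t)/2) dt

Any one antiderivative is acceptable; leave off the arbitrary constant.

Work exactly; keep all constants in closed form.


Step 1. Integrate ∫(-3*t*cos(t)/2) dt by parts with u = t, dv = (-3*cos(t)/2) dt, so v = -3*sin(t)/2: now -3*t*sin(t)/2 + ∫(3*sin(t)/2) dt.
Step 2. Evaluate the standard form: now -3*t*sin(t)/2 - 3*cos(t)/2.
Answer: -3*t*sin(t)/2 - 3*cos(t)/2.


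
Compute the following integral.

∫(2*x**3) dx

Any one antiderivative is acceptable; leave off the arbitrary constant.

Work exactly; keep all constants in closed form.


Answer: x**4/2.


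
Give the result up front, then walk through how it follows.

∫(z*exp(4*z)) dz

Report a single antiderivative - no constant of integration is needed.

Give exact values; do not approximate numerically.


The answer is z*exp(4*z)/4 - exp(4*z)/16.
Step 1. Integrate ∫(z*exp(4*z)) dz by parts with u = z, dv = (exp(4*z)) dz, so v = exp(4*z)/4: now z*exp(4*z)/4 + ∫(-exp(4*z)/4) dz.
Step 2. Evaluate the standard form: now z*exp(4*z)/4 - exp(4*z)/16.
Answer: z*exp(4*z)/4 - exp(4*z)/16.


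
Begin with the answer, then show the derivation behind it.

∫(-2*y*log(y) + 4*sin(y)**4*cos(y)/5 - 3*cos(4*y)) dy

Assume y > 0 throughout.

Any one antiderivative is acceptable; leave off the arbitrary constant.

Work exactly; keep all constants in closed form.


The answer is -y**2*log(y) + y**2/2 + 4*sin(y)**5/25 - 3*sin(4*y)/4.
Step 1. Rewrite: now ∫(-2*y*log(y)) dy + ∫(4*sin(y)**4*cos(y)/5) dy + ∫(-3*cos(4*y)) dy.
Step 2. Evaluate the standard form: now -3*sin(4*y)/4 + ∫(-2*y*log(y)) dy + ∫(4*sin(y)**4*cos(y)/5) dy.
Step 3. Integrate ∫(-2*y*log(y)) dy by parts with u = log(y), dv = (-2*y) dy, so v = -y**2 [assuming y > 0]: now -y**2*log(y) - 3*sin(4*y)/4 + ∫(y) dy + ∫(4*sin(y)**4*cos(y)/5) dy.
Step 4. Evaluate the standard form: now -y**2*log(y) + y**2/2 - 3*sin(4*y)/4 + ∫(4*sin(y)**4*cos(y)/5) dy.
Step 5. Substitute u = sin(y), turning ∫(4*sin(y)**4*cos(y)/5) dy into ∫(4*u**4/5) du: now -y**2*log(y) + y**2/2 - 3*sin(4*y)/4 + ∫(4*u**4/5) du.
Step 6. Evaluate the standard form: now 4*u**5/25 - y**2*log(y) + y**2/2 - 3*sin(4*y)/4.
Step 7. Substitute back u = sin(y): now -y**2*log(y) + y**2/2 + 4*sin(y)**5/25 - 3*sin(4*y)/4.
Answer: -y**2*log(y) + y**2/2 + 4*sin(y)**5/25 - 3*sin(4*y)/4.


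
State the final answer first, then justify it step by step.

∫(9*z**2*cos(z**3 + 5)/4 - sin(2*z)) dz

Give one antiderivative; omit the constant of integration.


The answer is 3*sin(z**3 + 5)/4 + cos(2*z)/2.
Step 1. Rewrite: now ∫(9*z**2*cos(z**3 + 5)/4) dz + ∫(-sin(2*z)) dz.
Step 2. Substitute u = z**3 + 5, turning ∫(9*z**2*cos(z**3 + 5)/4) dz into ∫(3*cos(u)/4) du: now ∫(-sin(2*z)) dz + ∫(3*cos(u)/4) du.
Step 3. Evaluate the standard form: now 3*sin(u)/4 + ∫(-sin(2*z)) dz.
Step 4. Substitute back u = z**3 + 5: now 3*sin(z**3 + 5)/4 + ∫(-sin(2*z)) dz.
Step 5. Evaluate the standard form: now 3*sin(z**3 + 5)/4 + cos(2*z)/2.
Answer: 3*sin(z**3 + 5)/4 + cos(2*z)/2.


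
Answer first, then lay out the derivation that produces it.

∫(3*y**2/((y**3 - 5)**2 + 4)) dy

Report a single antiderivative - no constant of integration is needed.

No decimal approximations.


The answer is atan(y**3/2 - 5/2)/2.
Step 1. Substitute u = y**3 - 5, turning ∫(3*y**2/((y**3 - 5)**2 + 4)) dy into ∫(1/(u**2 + 4)) du: now ∫(1/(u**2 + 4)) du.
Step 2. Evaluate the standard form: now atan(u/2)/2.
Step 3. Substitute back u = y**3 - 5: now atan(y**3/2 - 5/2)/2.
Answer: atan(y**3/2 - 5/2)/2.


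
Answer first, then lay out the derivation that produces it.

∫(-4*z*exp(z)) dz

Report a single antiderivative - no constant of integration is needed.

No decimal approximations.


The answer is -4*z*exp(z) + 4*exp(z).
Step 1. Integrate ∫(-4*z*exp(z)) dz by parts with u = z, dv = (-4*exp(z)) dz, so v = -4*exp(z): now -4*z*exp(z) + ∫(4*exp(z)) dz.
Step 2. Evaluate the standard form: now -4*z*exp(z) + 4*exp(z).
Answer: -4*z*exp(z) + 4*exp(z).


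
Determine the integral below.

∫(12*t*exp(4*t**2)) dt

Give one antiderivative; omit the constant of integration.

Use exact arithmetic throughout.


Answer: 3*exp(4*t**2)/2.


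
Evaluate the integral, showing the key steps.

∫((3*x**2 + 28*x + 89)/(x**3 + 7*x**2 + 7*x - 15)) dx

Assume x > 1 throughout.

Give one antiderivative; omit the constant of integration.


Step 1. Decompose ∫((3*x**2 + 28*x + 89)/(x**3 + 7*x**2 + 7*x - 15)) dx by partial fractions, (3*x**2 + 28*x + 89)/(x**3 + 7*x**2 + 7*x - 15) = 2/(x + 5) - 4/(x + 3) + 5/(x - 1): now ∫(5/(x - 1)) dx + ∫(-4/(x + 3)) dx + ∫(2/(x + 5)) dx.
Step 2. Evaluate the standard form [assuming x > -5]: now 2*log(x + 5) + ∫(5/(x - 1)) dx + ∫(-4/(x + 3)) dx.
Step 3. Evaluate the standard form [assuming x > 1]: now 5*log(x - 1) + 2*log(x + 5) + ∫(-4/(x + 3)) dx.
Step 4. Evaluate the standard form [assuming x > -3]: now 5*log(x - 1) - 4*log(x + 3) + 2*log(x + 5).
Answer: 5*log(x - 1) - 4*log(x + 3) + 2*log(x + 5).


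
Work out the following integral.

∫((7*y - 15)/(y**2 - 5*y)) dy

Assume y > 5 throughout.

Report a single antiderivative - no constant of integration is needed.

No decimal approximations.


Answer: 3*log(y) + 4*log(y - 5).


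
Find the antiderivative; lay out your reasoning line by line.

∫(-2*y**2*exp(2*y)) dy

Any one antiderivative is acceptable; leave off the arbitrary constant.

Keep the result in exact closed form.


Step 1. Integrate ∫(-2*y**2*exp(2*y)) dy by parts with u = y**2, dv = (-2*exp(2*y)) dy, so v = -exp(2*y): now -y**2*exp(2*y) + ∫(2*y*exp(2*y)) dy.
Step 2. Integrate ∫(2*y*exp(2*y)) dy by parts with u = y, dv = (2*exp(2*y)) dy, so v = exp(2*y): now -y**2*exp(2*y) + y*exp(2*y) + ∫(-exp(2*y)) dy.
Step 3. Evaluate the standard form: now -y**2*exp(2*y) + y*exp(2*y) - exp(2*y)/2.
Answer: -y**2*exp(2*y) + y*exp(2*y) - exp(2*y)/2.


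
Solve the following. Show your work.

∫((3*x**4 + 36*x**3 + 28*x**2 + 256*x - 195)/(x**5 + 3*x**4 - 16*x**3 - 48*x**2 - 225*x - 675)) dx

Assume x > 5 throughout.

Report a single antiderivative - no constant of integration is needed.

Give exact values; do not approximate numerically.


Step 1. Decompose ∫((3*x**4 + 36*x**3 + 28*x**2 + 256*x - 195)/(x**5 + 3*x**4 - 16*x**3 - 48*x**2 - 225*x - 675)) dx by partial fractions, (3*x**4 + 36*x**3 + 28*x**2 + 256*x - 195)/(x**5 + 3*x**4 - 16*x**3 - 48*x**2 - 225*x - 675) = 2/(x**2 + 9) - 5/(x + 5) + 5/(x + 3) + 3/(x - 5): now ∫(3/(x - 5)) dx + ∫(5/(x + 3)) dx + ∫(-5/(x + 5)) dx + ∫(2/(x**2 + 9)) dx.
Step 2. Evaluate the standard form [assuming x > -3]: now 5*log(x + 3) + ∫(3/(x - 5)) dx + ∫(-5/(x + 5)) dx + ∫(2/(x**2 + 9)) dx.
Step 3. Evaluate the standard form [assuming x > 5]: now 3*log(x - 5) + 5*log(x + 3) + ∫(-5/(x + 5)) dx + ∫(2/(x**2 + 9)) dx.
Step 4. Evaluate the standard form [assuming x > -5]: now 3*log(x - 5) + 5*log(x + 3) - 5*log(x + 5) + ∫(2/(x**2 + 9)) dx.
Step 5. Evaluate the standard form: now 3*log(x - 5) + 5*log(x + 3) - 5*log(x + 5) + 2*atan(x/3)/3.
Answer: 3*log(x - 5) + 5*log(x + 3) - 5*log(x + 5) + 2*atan(x/3)/3.


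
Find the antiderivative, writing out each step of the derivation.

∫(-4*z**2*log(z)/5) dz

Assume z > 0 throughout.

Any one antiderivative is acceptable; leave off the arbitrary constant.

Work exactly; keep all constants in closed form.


Step 1. Integrate ∫(-4*z**2*log(z)/5) dz by parts with u = log(z), dv = (-4*z**2/5) dz, so v = -4*z**3/15 [assuming z > 0]: now -4*z**3*log(z)/15 + ∫(4*z**2/15) dz.
Step 2. Evaluate the standard form: now -4*z**3*log(z)/15 + 4*z**3/45.
Answer: -4*z**3*log(z)/15 + 4*z**3/45.


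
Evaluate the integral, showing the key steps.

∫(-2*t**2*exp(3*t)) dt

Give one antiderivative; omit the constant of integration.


Step 1. Integrate ∫(-2*t**2*exp(3*t)) dt by parts with u = t**2, dv = (-2*exp(3*t)) dt, so v = -2*exp(3*t)/3: now -2*t**2*exp(3*t)/3 + ∫(4*t*exp(3*t)/3) dt.
Step 2. Integrate ∫(4*t*exp(3*t)/3) dt by parts with u = t, dv = (4*exp(3*t)/3) dt, so v = 4*exp(3*t)/9: now -2*t**2*exp(3*t)/3 + 4*t*exp(3*t)/9 + ∫(-4*exp(3*t)/9) dt.
Step 3. Evaluate the standard form: now -2*t**2*exp(3*t)/3 + 4*t*exp(3*t)/9 - 4*exp(3*t)/27.
Answer: -2*t**2*exp(3*t)/3 + 4*t*exp(3*t)/9 - 4*exp(3*t)/27.


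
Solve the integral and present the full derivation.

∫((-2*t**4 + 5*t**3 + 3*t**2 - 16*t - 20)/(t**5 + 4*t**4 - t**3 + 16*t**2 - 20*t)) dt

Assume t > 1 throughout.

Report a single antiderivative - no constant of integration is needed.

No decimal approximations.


Step 1. Decompose ∫((-2*t**4 + 5*t**3 + 3*t**2 - 16*t - 20)/(t**5 + 4*t**4 - t**3 + 16*t**2 - 20*t)) dt by partial fractions, (-2*t**4 + 5*t**3 + 3*t**2 - 16*t - 20)/(t**5 + 4*t**4 - t**3 + 16*t**2 - 20*t) = 4/(t**2 + 4) - 2/(t + 5) - 1/(t - 1) + 1/t: now ∫(1/t) dt + ∫(-1/(t - 1)) dt + ∫(-2/(t + 5)) dt + ∫(4/(t**2 + 4)) dt.
Step 2. Evaluate the standard form [assuming t > 0]: now log(t) + ∫(-1/(t - 1)) dt + ∫(-2/(t + 5)) dt + ∫(4/(t**2 + 4)) dt.
Step 3. Evaluate the standard form [assuming t > 1]: now log(t) - log(t - 1) + ∫(-2/(t + 5)) dt + ∫(4/(t**2 + 4)) dt.
Step 4. Evaluate the standard form [assuming t > -5]: now log(t) - log(t - 1) - 2*log(t + 5) + ∫(4/(t**2 + 4)) dt.
Step 5. Evaluate the standard form: now log(t) - log(t - 1) - 2*log(t + 5) + 2*atan(t/2).
Answer: log(t) - log(t - 1) - 2*log(t + 5) + 2*atan(t/2).


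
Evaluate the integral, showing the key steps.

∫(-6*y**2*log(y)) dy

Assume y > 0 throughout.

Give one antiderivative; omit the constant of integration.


Step 1. Integrate ∫(-6*y**2*log(y)) dy by parts with u = log(y), dv = (-6*y**2) dy, so v = -2*y**3 [assuming y > 0]: now -2*y**3*log(y) + ∫(2*y**2) dy.
Step 2. Evaluate the standard form: now -2*y**3*log(y) + 2*y**3/3.
Answer: -2*y**3*log(y) + 2*y**3/3.


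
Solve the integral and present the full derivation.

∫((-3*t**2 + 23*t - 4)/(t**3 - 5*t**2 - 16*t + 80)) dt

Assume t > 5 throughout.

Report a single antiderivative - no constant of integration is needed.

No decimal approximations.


Step 1. Decompose ∫((-3*t**2 + 23*t - 4)/(t**3 - 5*t**2 - 16*t + 80)) dt by partial fractions, (-3*t**2 + 23*t - 4)/(t**3 - 5*t**2 - 16*t + 80) = -2/(t + 4) - 5/(t - 4) + 4/(t - 5): now ∫(4/(t - 5)) dt + ∫(-5/(t - 4)) dt + ∫(-2/(t + 4)) dt.
Step 2. Evaluate the standard form [assuming t > 5]: now 4*log(t - 5) + ∫(-5/(t - 4)) dt + ∫(-2/(t + 4)) dt.
Step 3. Evaluate the standard form [assuming t > 4]: now 4*log(t - 5) - 5*log(t - 4) + ∫(-2/(t + 4)) dt.
Step 4. Evaluate the standard form [assuming t > -4]: now 4*log(t - 5) - 5*log(t - 4) - 2*log(t + 4).
Answer: 4*log(t - 5) - 5*log(t - 4) - 2*log(t + 4).


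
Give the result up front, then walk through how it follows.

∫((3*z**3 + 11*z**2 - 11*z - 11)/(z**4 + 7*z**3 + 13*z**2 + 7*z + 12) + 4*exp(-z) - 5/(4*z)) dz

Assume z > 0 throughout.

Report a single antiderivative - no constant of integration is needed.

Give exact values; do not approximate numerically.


The answer is -5*log(z)/4 + 4*log(z + 3) - log(z + 4) - 2*atan(z) - 4*exp(-z).
Step 1. Rewrite: now ∫(-5/(4*z)) dz + ∫((3*z**3 + 11*z**2 - 11*z - 11)/(z**4 + 7*z**3 + 13*z**2 + 7*z + 12)) dz + ∫(4*exp(-z)) dz.
Step 2. Evaluate the standard form [assuming z > 0]: now -5*log(z)/4 + ∫((3*z**3 + 11*z**2 - 11*z - 11)/(z**4 + 7*z**3 + 13*z**2 + 7*z + 12)) dz + ∫(4*exp(-z)) dz.
Step 3. Decompose ∫((3*z**3 + 11*z**2 - 11*z - 11)/(z**4 + 7*z**3 + 13*z**2 + 7*z + 12)) dz by partial fractions, (3*z**3 + 11*z**2 - 11*z - 11)/(z**4 + 7*z**3 + 13*z**2 + 7*z + 12) = -2/(z**2 + 1) - 1/(z + 4) + 4/(z + 3): now -5*log(z)/4 + ∫(4/(z + 3)) dz + ∫(-1/(z + 4)) dz + ∫(-2/(z**2 + 1)) dz + ∫(4*exp(-z)) dz.
Step 4. Evaluate the standard form [assuming z > -4]: now -5*log(z)/4 - log(z + 4) + ∫(4/(z + 3)) dz + ∫(-2/(z**2 + 1)) dz + ∫(4*exp(-z)) dz.
Step 5. Evaluate the standard form [assuming z > -3]: now -5*log(z)/4 + 4*log(z + 3) - log(z + 4) + ∫(-2/(z**2 + 1)) dz + ∫(4*exp(-z)) dz.
Step 6. Evaluate the standard form: now -5*log(z)/4 + 4*log(z + 3) - log(z + 4) - 2*atan(z) + ∫(4*exp(-z)) dz.
Step 7. Evaluate the standard form: now -5*log(z)/4 + 4*log(z + 3) - log(z + 4) - 2*atan(z) - 4*exp(-z).
Answer: -5*log(z)/4 + 4*log(z + 3) - log(z + 4) - 2*atan(z) - 4*exp(-z).


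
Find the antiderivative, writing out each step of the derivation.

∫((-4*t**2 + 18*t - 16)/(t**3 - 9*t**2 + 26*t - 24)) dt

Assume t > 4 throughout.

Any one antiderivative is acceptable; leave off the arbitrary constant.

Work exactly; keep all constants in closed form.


Step 1. Decompose ∫((-4*t**2 + 18*t - 16)/(t**3 - 9*t**2 + 26*t - 24)) dt by partial fractions, (-4*t**2 + 18*t - 16)/(t**3 - 9*t**2 + 26*t - 24) = 2/(t - 2) - 2/(t - 3) - 4/(t - 4): now ∫(-4/(t - 4)) dt + ∫(-2/(t - 3)) dt + ∫(2/(t - 2)) dt.
Step 2. Evaluate the standard form [assuming t > 2]: now 2*log(t - 2) + ∫(-4/(t - 4)) dt + ∫(-2/(t - 3)) dt.
Step 3. Evaluate the standard form [assuming t > 4]: now -4*log(t - 4) + 2*log(t - 2) + ∫(-2/(t - 3)) dt.
Step 4. Evaluate the standard form [assuming t > 3]: now -4*log(t - 4) - 2*log(t - 3) + 2*log(t - 2).
Answer: -4*log(t - 4) - 2*log(t - 3) + 2*log(t - 2).


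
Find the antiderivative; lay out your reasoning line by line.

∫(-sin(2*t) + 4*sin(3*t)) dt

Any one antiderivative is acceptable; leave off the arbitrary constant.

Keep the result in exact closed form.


Step 1. Rewrite: now ∫(-sin(2*t)) dt + ∫(4*sin(3*t)) dt.
Step 2. Evaluate the standard form: now cos(2*t)/2 + ∫(4*sin(3*t)) dt.
Step 3. Evaluate the standard form: now cos(2*t)/2 - 4*cos(3*t)/3.
Answer: cos(2*t)/2 - 4*cos(3*t)/3.


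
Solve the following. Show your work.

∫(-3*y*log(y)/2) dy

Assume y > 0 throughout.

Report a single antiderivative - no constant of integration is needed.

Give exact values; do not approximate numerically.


Step 1. Integrate ∫(-3*y*log(y)/2) dy by parts with u = log(y), dv = (-3*y/2) dy, so v = -3*y**2/4 [assuming y > 0]: now -3*y**2*log(y)/4 + ∫(3*y/4) dy.
Step 2. Evaluate the standard form: now -3*y**2*log(y)/4 + 3*y**2/8.
Answer: -3*y**2*log(y)/4 + 3*y**2/8.


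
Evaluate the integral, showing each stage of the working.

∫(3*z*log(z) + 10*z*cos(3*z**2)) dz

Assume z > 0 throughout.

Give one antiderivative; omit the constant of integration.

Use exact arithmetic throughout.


Step 1. Rewrite: now ∫(3*z*log(z)) dz + ∫(10*z*cos(3*z**2)) dz.
Step 2. Integrate ∫(3*z*log(z)) dz by parts with u = log(z), dv = (3*z) dz, so v = 3*z**2/2 [assuming z > 0]: now 3*z**2*log(z)/2 + ∫(-3*z/2) dz + ∫(10*z*cos(3*z**2)) dz.
Step 3. Evaluate the standard form: now 3*z**2*log(z)/2 - 3*z**2/4 + ∫(10*z*cos(3*z**2)) dz.
Step 4. Substitute u = z**2, turning ∫(10*z*cos(3*z**2)) dz into ∫(5*cos(3*u)) du: now 3*z**2*log(z)/2 - 3*z**2/4 + ∫(5*cos(3*u)) du.
Step 5. Evaluate the standard form: now 3*z**2*log(z)/2 - 3*z**2/4 + 5*sin(3*u)/3.
Step 6. Substitute back u = z**2: now 3*z**2*log(z)/2 - 3*z**2/4 + 5*sin(3*z**2)/3.
Answer: 3*z**2*log(z)/2 - 3*z**2/4 + 5*sin(3*z**2)/3.


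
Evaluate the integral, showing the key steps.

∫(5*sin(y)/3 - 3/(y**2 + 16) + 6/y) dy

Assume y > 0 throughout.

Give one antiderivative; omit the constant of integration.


Step 1. Rewrite: now ∫(6/y) dy + ∫(-3/(y**2 + 16)) dy + ∫(5*sin(y)/3) dy.
Step 2. Evaluate the standard form: now -3*atan(y/4)/4 + ∫(6/y) dy + ∫(5*sin(y)/3) dy.
Step 3. Evaluate the standard form [assuming y > 0]: now 6*log(y) - 3*atan(y/4)/4 + ∫(5*sin(y)/3) dy.
Step 4. Evaluate the standard form: now 6*log(y) - 5*cos(y)/3 - 3*atan(y/4)/4.
Answer: 6*log(y) - 5*cos(y)/3 - 3*atan(y/4)/4.


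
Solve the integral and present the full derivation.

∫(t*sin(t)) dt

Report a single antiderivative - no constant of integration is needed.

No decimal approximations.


Step 1. Integrate ∫(t*sin(t)) dt by parts with u = t, dv = (sin(t)) dt, so v = -cos(t): now -t*cos(t) + ∫(cos(t)) dt.
Step 2. Evaluate the standard form: now -t*cos(t) + sin(t).
Answer: -t*cos(t) + sin(t).
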